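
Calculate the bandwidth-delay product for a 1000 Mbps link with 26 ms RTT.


BDP = bandwidth * RTT
= 1000 Mbps * 26 ms
= 1000 * 1e6 * 26 / 1000 bits
= 26000000 bits
= 3250000 bytes
= 3173.8281 KB
BDP = 26000000 bits (3250000 bytes)


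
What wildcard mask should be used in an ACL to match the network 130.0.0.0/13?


Subnet mask: 255.248.0.0
Wildcard = 255.255.255.255 - subnet mask
255 - 255 = 0
255 - 248 = 7
255 - 0 = 255
255 - 0 = 255
Wildcard: 0.7.255.255


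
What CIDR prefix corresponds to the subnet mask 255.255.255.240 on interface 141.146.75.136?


Binary: 11111111.11111111.11111111.11110000
Count leading 1s
Prefix: /28


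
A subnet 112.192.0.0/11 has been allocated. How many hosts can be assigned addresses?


Host bits = 32 - 11 = 21
Total addresses = 2^21 = 2097152
Usable = total - 2 (network and broadcast)
Usable hosts: 2097150


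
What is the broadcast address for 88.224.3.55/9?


Network: 88.128.0.0/9
Host bits = 23
Set all host bits to 1:
Broadcast: 88.255.255.255


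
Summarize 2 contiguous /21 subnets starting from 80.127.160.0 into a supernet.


Original prefix: /21
Number of subnets: 2 = 2^1
New prefix = 21 - 1 = 20
Supernet: 80.127.160.0/20


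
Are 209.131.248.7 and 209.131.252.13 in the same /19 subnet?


Mask: 255.255.224.0
209.131.248.7 AND mask = 209.131.224.0
209.131.252.13 AND mask = 209.131.224.0
Yes, same subnet (209.131.224.0)


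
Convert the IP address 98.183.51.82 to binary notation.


98 = 01100010
183 = 10110111
51 = 00110011
82 = 01010010
Binary: 01100010.10110111.00110011.01010010


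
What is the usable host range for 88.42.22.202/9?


Network: 88.0.0.0
Broadcast: 88.127.255.255
First usable = network + 1
Last usable = broadcast - 1
Range: 88.0.0.1 to 88.127.255.254


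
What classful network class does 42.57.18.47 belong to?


First octet: 42
Binary: 00101010
0xxxxxxx -> Class A (1-126)
Class A, default mask 255.0.0.0 (/8)


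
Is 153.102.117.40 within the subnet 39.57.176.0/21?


Subnet network: 39.57.176.0
Test IP AND mask: 153.102.112.0
No, 153.102.117.40 is not in 39.57.176.0/21


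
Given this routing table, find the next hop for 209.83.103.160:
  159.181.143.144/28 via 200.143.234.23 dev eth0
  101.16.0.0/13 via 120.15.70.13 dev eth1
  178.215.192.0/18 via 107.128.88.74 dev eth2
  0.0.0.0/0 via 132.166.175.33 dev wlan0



Longest prefix match for 209.83.103.160:
  /28 159.181.143.144: no
  /13 101.16.0.0: no
  /18 178.215.192.0: no
  /0 0.0.0.0: MATCH
Selected: next-hop 132.166.175.33 via wlan0 (matched /0)


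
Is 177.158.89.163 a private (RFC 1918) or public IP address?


RFC 1918 private ranges:
  10.0.0.0/8 (10.0.0.0 - 10.255.255.255)
  172.16.0.0/12 (172.16.0.0 - 172.31.255.255)
  192.168.0.0/16 (192.168.0.0 - 192.168.255.255)
Public (not in any RFC 1918 range)


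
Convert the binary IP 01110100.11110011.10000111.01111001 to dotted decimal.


01110100 = 116
11110011 = 243
10000111 = 135
01111001 = 121
IP: 116.243.135.121


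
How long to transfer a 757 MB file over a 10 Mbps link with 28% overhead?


Effective throughput = 10 * (1 - 28/100) = 7.2 Mbps
File size in Mb = 757 * 8 = 6056 Mb
Time = 6056 / 7.2
Time = 841.1111 seconds


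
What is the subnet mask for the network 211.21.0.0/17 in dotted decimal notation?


/17 means 17 network bits, 15 host bits
Binary: 11111111111111111000000000000000
Mask: 255.255.128.0


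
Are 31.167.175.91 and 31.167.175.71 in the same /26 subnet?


Mask: 255.255.255.192
31.167.175.91 AND mask = 31.167.175.64
31.167.175.71 AND mask = 31.167.175.64
Yes, same subnet (31.167.175.64)


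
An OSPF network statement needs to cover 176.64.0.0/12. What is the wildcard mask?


Subnet mask: 255.240.0.0
Wildcard = 255.255.255.255 - subnet mask
255 - 255 = 0
255 - 240 = 15
255 - 0 = 255
255 - 0 = 255
Wildcard: 0.15.255.255


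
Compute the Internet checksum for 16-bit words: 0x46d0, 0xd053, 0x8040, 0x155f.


Sum all words (with carry folding):
+ 0x46d0 = 0x46d0
+ 0xd053 = 0x1724
+ 0x8040 = 0x9764
+ 0x155f = 0xacc3
One's complement: ~0xacc3
Checksum = 0x533c


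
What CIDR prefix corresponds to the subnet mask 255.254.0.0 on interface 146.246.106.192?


Binary: 11111111.11111110.00000000.00000000
Count leading 1s
Prefix: /15


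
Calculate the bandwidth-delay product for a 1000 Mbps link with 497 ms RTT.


BDP = bandwidth * RTT
= 1000 Mbps * 497 ms
= 1000 * 1e6 * 497 / 1000 bits
= 497000000 bits
= 62125000 bytes
= 60668.9453 KB
BDP = 497000000 bits (62125000 bytes)


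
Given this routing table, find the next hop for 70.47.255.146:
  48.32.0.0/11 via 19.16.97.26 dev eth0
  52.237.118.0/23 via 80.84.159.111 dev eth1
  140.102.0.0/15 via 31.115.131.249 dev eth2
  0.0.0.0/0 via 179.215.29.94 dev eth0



Longest prefix match for 70.47.255.146:
  /11 48.32.0.0: no
  /23 52.237.118.0: no
  /15 140.102.0.0: no
  /0 0.0.0.0: MATCH
Selected: next-hop 179.215.29.94 via eth0 (matched /0)


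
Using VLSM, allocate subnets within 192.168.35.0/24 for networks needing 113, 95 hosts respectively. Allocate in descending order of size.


113 hosts -> /25 (126 usable): 192.168.35.0/25
95 hosts -> /25 (126 usable): 192.168.35.128/25
Allocation: 192.168.35.0/25 (113 hosts, 126 usable); 192.168.35.128/25 (95 hosts, 126 usable)


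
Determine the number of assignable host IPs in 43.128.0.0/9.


Host bits = 32 - 9 = 23
Total addresses = 2^23 = 8388608
Usable = total - 2 (network and broadcast)
Usable hosts: 8388606


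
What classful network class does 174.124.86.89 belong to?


First octet: 174
Binary: 10101110
10xxxxxx -> Class B (128-191)
Class B, default mask 255.255.0.0 (/16)


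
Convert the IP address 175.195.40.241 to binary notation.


175 = 10101111
195 = 11000011
40 = 00101000
241 = 11110001
Binary: 10101111.11000011.00101000.11110001


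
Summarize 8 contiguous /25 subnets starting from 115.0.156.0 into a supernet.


Original prefix: /25
Number of subnets: 8 = 2^3
New prefix = 25 - 3 = 22
Supernet: 115.0.156.0/22


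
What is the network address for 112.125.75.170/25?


IP:   01110000.01111101.01001011.10101010
Mask: 11111111.11111111.11111111.10000000
AND operation:
Net:  01110000.01111101.01001011.10000000
Network: 112.125.75.128/25


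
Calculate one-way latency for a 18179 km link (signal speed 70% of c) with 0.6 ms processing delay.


Speed = 0.7 * 3e5 km/s = 210000 km/s
Propagation delay = 18179 / 210000 = 0.0866 s = 86.5667 ms
Processing delay = 0.6 ms
Total one-way latency = 87.1667 ms


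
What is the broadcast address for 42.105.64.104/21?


Network: 42.105.64.0/21
Host bits = 11
Set all host bits to 1:
Broadcast: 42.105.71.255


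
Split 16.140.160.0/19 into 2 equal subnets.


New prefix = 19 + 1 = 20
Each subnet has 4096 addresses
  16.140.160.0/20
  16.140.176.0/20
Subnets: 16.140.160.0/20, 16.140.176.0/20


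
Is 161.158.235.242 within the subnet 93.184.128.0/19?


Subnet network: 93.184.128.0
Test IP AND mask: 161.158.224.0
No, 161.158.235.242 is not in 93.184.128.0/19


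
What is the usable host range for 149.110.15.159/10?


Network: 149.64.0.0
Broadcast: 149.127.255.255
First usable = network + 1
Last usable = broadcast - 1
Range: 149.64.0.1 to 149.127.255.254


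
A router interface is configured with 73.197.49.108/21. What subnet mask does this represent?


/21 means 21 network bits, 11 host bits
Binary: 11111111111111111111100000000000
Mask: 255.255.248.0


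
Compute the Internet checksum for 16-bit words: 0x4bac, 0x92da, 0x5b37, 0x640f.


Sum all words (with carry folding):
+ 0x4bac = 0x4bac
+ 0x92da = 0xde86
+ 0x5b37 = 0x39be
+ 0x640f = 0x9dcd
One's complement: ~0x9dcd
Checksum = 0x6232


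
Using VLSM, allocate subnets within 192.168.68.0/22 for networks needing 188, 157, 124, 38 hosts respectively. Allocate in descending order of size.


188 hosts -> /24 (254 usable): 192.168.68.0/24
157 hosts -> /24 (254 usable): 192.168.69.0/24
124 hosts -> /25 (126 usable): 192.168.70.0/25
38 hosts -> /26 (62 usable): 192.168.70.128/26
Allocation: 192.168.68.0/24 (188 hosts, 254 usable); 192.168.69.0/24 (157 hosts, 254 usable); 192.168.70.0/25 (124 hosts, 126 usable); 192.168.70.128/26 (38 hosts, 62 usable)


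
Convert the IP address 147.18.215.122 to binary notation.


147 = 10010011
18 = 00010010
215 = 11010111
122 = 01111010
Binary: 10010011.00010010.11010111.01111010


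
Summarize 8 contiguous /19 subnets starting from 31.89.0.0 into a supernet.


Original prefix: /19
Number of subnets: 8 = 2^3
New prefix = 19 - 3 = 16
Supernet: 31.89.0.0/16


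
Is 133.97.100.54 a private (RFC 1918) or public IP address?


RFC 1918 private ranges:
  10.0.0.0/8 (10.0.0.0 - 10.255.255.255)
  172.16.0.0/12 (172.16.0.0 - 172.31.255.255)
  192.168.0.0/16 (192.168.0.0 - 192.168.255.255)
Public (not in any RFC 1918 range)


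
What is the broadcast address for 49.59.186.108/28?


Network: 49.59.186.96/28
Host bits = 4
Set all host bits to 1:
Broadcast: 49.59.186.111


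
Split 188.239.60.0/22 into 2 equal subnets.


New prefix = 22 + 1 = 23
Each subnet has 512 addresses
  188.239.60.0/23
  188.239.62.0/23
Subnets: 188.239.60.0/23, 188.239.62.0/23


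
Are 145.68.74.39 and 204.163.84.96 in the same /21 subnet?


Mask: 255.255.248.0
145.68.74.39 AND mask = 145.68.72.0
204.163.84.96 AND mask = 204.163.80.0
No, different subnets (145.68.72.0 vs 204.163.80.0)


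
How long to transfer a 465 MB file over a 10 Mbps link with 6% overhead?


Effective throughput = 10 * (1 - 6/100) = 9.4 Mbps
File size in Mb = 465 * 8 = 3720 Mb
Time = 3720 / 9.4
Time = 395.7447 seconds


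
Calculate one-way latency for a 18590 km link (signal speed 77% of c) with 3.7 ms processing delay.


Speed = 0.77 * 3e5 km/s = 231000 km/s
Propagation delay = 18590 / 231000 = 0.0805 s = 80.4762 ms
Processing delay = 3.7 ms
Total one-way latency = 84.1762 ms


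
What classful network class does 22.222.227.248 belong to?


First octet: 22
Binary: 00010110
0xxxxxxx -> Class A (1-126)
Class A, default mask 255.0.0.0 (/8)


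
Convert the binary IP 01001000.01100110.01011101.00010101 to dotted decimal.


01001000 = 72
01100110 = 102
01011101 = 93
00010101 = 21
IP: 72.102.93.21


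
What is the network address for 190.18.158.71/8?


IP:   10111110.00010010.10011110.01000111
Mask: 11111111.00000000.00000000.00000000
AND operation:
Net:  10111110.00000000.00000000.00000000
Network: 190.0.0.0/8


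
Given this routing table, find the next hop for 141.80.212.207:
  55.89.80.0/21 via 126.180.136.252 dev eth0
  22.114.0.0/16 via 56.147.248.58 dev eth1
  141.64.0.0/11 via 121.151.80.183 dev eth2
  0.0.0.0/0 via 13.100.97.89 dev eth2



Longest prefix match for 141.80.212.207:
  /21 55.89.80.0: no
  /16 22.114.0.0: no
  /11 141.64.0.0: MATCH
  /0 0.0.0.0: MATCH
Selected: next-hop 121.151.80.183 via eth2 (matched /11)


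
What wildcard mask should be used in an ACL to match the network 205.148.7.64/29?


Subnet mask: 255.255.255.248
Wildcard = 255.255.255.255 - subnet mask
255 - 255 = 0
255 - 255 = 0
255 - 255 = 0
255 - 248 = 7
Wildcard: 0.0.0.7


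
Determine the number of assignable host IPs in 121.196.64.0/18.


Host bits = 32 - 18 = 14
Total addresses = 2^14 = 16384
Usable = total - 2 (network and broadcast)
Usable hosts: 16382


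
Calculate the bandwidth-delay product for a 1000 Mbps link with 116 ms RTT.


BDP = bandwidth * RTT
= 1000 Mbps * 116 ms
= 1000 * 1e6 * 116 / 1000 bits
= 116000000 bits
= 14500000 bytes
= 14160.1562 KB
BDP = 116000000 bits (14500000 bytes)


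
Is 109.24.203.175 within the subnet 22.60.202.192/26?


Subnet network: 22.60.202.192
Test IP AND mask: 109.24.203.128
No, 109.24.203.175 is not in 22.60.202.192/26


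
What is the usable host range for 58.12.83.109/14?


Network: 58.12.0.0
Broadcast: 58.15.255.255
First usable = network + 1
Last usable = broadcast - 1
Range: 58.12.0.1 to 58.15.255.254


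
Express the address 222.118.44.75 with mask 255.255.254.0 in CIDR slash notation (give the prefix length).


Binary: 11111111.11111111.11111110.00000000
Count leading 1s
Prefix: /23


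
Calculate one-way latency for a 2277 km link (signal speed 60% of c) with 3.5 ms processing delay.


Speed = 0.6 * 3e5 km/s = 180000 km/s
Propagation delay = 2277 / 180000 = 0.0126 s = 12.65 ms
Processing delay = 3.5 ms
Total one-way latency = 16.15 ms


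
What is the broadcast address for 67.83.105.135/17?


Network: 67.83.0.0/17
Host bits = 15
Set all host bits to 1:
Broadcast: 67.83.127.255


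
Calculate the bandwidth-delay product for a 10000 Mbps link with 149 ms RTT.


BDP = bandwidth * RTT
= 10000 Mbps * 149 ms
= 10000 * 1e6 * 149 / 1000 bits
= 1490000000 bits
= 186250000 bytes
= 181884.7656 KB
BDP = 1490000000 bits (186250000 bytes)


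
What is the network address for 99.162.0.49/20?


IP:   01100011.10100010.00000000.00110001
Mask: 11111111.11111111.11110000.00000000
AND operation:
Net:  01100011.10100010.00000000.00000000
Network: 99.162.0.0/20


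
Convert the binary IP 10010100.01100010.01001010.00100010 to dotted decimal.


10010100 = 148
01100010 = 98
01001010 = 74
00100010 = 34
IP: 148.98.74.34


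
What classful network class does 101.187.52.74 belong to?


First octet: 101
Binary: 01100101
0xxxxxxx -> Class A (1-126)
Class A, default mask 255.0.0.0 (/8)


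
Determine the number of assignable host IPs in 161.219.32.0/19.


Host bits = 32 - 19 = 13
Total addresses = 2^13 = 8192
Usable = total - 2 (network and broadcast)
Usable hosts: 8190


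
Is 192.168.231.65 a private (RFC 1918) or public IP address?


RFC 1918 private ranges:
  10.0.0.0/8 (10.0.0.0 - 10.255.255.255)
  172.16.0.0/12 (172.16.0.0 - 172.31.255.255)
  192.168.0.0/16 (192.168.0.0 - 192.168.255.255)
Private (in 192.168.0.0/16)


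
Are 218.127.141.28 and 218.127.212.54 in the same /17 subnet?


Mask: 255.255.128.0
218.127.141.28 AND mask = 218.127.128.0
218.127.212.54 AND mask = 218.127.128.0
Yes, same subnet (218.127.128.0)


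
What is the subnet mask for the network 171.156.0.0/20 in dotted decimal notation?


/20 means 20 network bits, 12 host bits
Binary: 11111111111111111111000000000000
Mask: 255.255.240.0


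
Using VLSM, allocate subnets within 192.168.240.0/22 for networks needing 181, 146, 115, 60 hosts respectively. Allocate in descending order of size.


181 hosts -> /24 (254 usable): 192.168.240.0/24
146 hosts -> /24 (254 usable): 192.168.241.0/24
115 hosts -> /25 (126 usable): 192.168.242.0/25
60 hosts -> /26 (62 usable): 192.168.242.128/26
Allocation: 192.168.240.0/24 (181 hosts, 254 usable); 192.168.241.0/24 (146 hosts, 254 usable); 192.168.242.0/25 (115 hosts, 126 usable); 192.168.242.128/26 (60 hosts, 62 usable)


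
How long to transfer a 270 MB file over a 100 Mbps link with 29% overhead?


Effective throughput = 100 * (1 - 29/100) = 71 Mbps
File size in Mb = 270 * 8 = 2160 Mb
Time = 2160 / 71
Time = 30.4225 seconds


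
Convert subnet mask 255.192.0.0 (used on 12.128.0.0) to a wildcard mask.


Subnet mask: 255.192.0.0
Wildcard = 255.255.255.255 - subnet mask
255 - 255 = 0
255 - 192 = 63
255 - 0 = 255
255 - 0 = 255
Wildcard: 0.63.255.255


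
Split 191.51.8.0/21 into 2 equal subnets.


New prefix = 21 + 1 = 22
Each subnet has 1024 addresses
  191.51.8.0/22
  191.51.12.0/22
Subnets: 191.51.8.0/22, 191.51.12.0/22


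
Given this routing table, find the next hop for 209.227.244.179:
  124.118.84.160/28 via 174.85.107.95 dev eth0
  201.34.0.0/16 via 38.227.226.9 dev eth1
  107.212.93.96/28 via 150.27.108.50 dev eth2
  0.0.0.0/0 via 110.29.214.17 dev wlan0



Longest prefix match for 209.227.244.179:
  /28 124.118.84.160: no
  /16 201.34.0.0: no
  /28 107.212.93.96: no
  /0 0.0.0.0: MATCH
Selected: next-hop 110.29.214.17 via wlan0 (matched /0)


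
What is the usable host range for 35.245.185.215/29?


Network: 35.245.185.208
Broadcast: 35.245.185.215
First usable = network + 1
Last usable = broadcast - 1
Range: 35.245.185.209 to 35.245.185.214


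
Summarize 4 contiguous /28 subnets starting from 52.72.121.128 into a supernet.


Original prefix: /28
Number of subnets: 4 = 2^2
New prefix = 28 - 2 = 26
Supernet: 52.72.121.128/26


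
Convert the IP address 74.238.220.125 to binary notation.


74 = 01001010
238 = 11101110
220 = 11011100
125 = 01111101
Binary: 01001010.11101110.11011100.01111101


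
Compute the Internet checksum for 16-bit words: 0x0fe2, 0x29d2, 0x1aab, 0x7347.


Sum all words (with carry folding):
+ 0x0fe2 = 0x0fe2
+ 0x29d2 = 0x39b4
+ 0x1aab = 0x545f
+ 0x7347 = 0xc7a6
One's complement: ~0xc7a6
Checksum = 0x3859


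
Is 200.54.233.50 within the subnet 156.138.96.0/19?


Subnet network: 156.138.96.0
Test IP AND mask: 200.54.224.0
No, 200.54.233.50 is not in 156.138.96.0/19


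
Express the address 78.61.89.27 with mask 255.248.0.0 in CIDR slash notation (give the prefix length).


Binary: 11111111.11111000.00000000.00000000
Count leading 1s
Prefix: /13


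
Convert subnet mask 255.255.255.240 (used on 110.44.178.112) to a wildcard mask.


Subnet mask: 255.255.255.240
Wildcard = 255.255.255.255 - subnet mask
255 - 255 = 0
255 - 255 = 0
255 - 255 = 0
255 - 240 = 15
Wildcard: 0.0.0.15


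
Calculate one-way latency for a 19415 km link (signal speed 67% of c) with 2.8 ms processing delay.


Speed = 0.67 * 3e5 km/s = 201000 km/s
Propagation delay = 19415 / 201000 = 0.0966 s = 96.592 ms
Processing delay = 2.8 ms
Total one-way latency = 99.392 ms


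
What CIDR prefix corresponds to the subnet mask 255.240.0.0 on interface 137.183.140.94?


Binary: 11111111.11110000.00000000.00000000
Count leading 1s
Prefix: /12


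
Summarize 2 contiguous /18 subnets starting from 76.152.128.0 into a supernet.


Original prefix: /18
Number of subnets: 2 = 2^1
New prefix = 18 - 1 = 17
Supernet: 76.152.128.0/17


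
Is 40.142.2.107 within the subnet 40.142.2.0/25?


Subnet network: 40.142.2.0
Test IP AND mask: 40.142.2.0
Yes, 40.142.2.107 is in 40.142.2.0/25


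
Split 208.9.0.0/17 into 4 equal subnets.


New prefix = 17 + 2 = 19
Each subnet has 8192 addresses
  208.9.0.0/19
  208.9.32.0/19
  208.9.64.0/19
  208.9.96.0/19
Subnets: 208.9.0.0/19, 208.9.32.0/19, 208.9.64.0/19, 208.9.96.0/19


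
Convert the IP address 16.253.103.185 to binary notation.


16 = 00010000
253 = 11111101
103 = 01100111
185 = 10111001
Binary: 00010000.11111101.01100111.10111001


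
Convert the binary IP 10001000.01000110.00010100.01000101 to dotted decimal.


10001000 = 136
01000110 = 70
00010100 = 20
01000101 = 69
IP: 136.70.20.69


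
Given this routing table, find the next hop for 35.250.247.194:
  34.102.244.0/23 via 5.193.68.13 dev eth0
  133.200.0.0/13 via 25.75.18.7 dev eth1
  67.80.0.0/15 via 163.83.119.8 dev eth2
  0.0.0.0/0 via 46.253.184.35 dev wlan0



Longest prefix match for 35.250.247.194:
  /23 34.102.244.0: no
  /13 133.200.0.0: no
  /15 67.80.0.0: no
  /0 0.0.0.0: MATCH
Selected: next-hop 46.253.184.35 via wlan0 (matched /0)


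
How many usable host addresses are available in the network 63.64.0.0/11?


Host bits = 32 - 11 = 21
Total addresses = 2^21 = 2097152
Usable = total - 2 (network and broadcast)
Usable hosts: 2097150


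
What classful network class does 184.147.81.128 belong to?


First octet: 184
Binary: 10111000
10xxxxxx -> Class B (128-191)
Class B, default mask 255.255.0.0 (/16)


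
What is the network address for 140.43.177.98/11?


IP:   10001100.00101011.10110001.01100010
Mask: 11111111.11100000.00000000.00000000
AND operation:
Net:  10001100.00100000.00000000.00000000
Network: 140.32.0.0/11


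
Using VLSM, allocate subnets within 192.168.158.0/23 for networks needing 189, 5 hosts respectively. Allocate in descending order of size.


189 hosts -> /24 (254 usable): 192.168.158.0/24
5 hosts -> /29 (6 usable): 192.168.159.0/29
Allocation: 192.168.158.0/24 (189 hosts, 254 usable); 192.168.159.0/29 (5 hosts, 6 usable)


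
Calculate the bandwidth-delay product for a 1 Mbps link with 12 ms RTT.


BDP = bandwidth * RTT
= 1 Mbps * 12 ms
= 1 * 1e6 * 12 / 1000 bits
= 12000 bits
= 1500 bytes
= 1.4648 KB
BDP = 12000 bits (1500 bytes)


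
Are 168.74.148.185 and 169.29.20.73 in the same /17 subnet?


Mask: 255.255.128.0
168.74.148.185 AND mask = 168.74.128.0
169.29.20.73 AND mask = 169.29.0.0
No, different subnets (168.74.128.0 vs 169.29.0.0)


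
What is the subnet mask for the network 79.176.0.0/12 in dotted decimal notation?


/12 means 12 network bits, 20 host bits
Binary: 11111111111100000000000000000000
Mask: 255.240.0.0


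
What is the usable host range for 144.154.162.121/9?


Network: 144.128.0.0
Broadcast: 144.255.255.255
First usable = network + 1
Last usable = broadcast - 1
Range: 144.128.0.1 to 144.255.255.254


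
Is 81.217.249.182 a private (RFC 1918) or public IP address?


RFC 1918 private ranges:
  10.0.0.0/8 (10.0.0.0 - 10.255.255.255)
  172.16.0.0/12 (172.16.0.0 - 172.31.255.255)
  192.168.0.0/16 (192.168.0.0 - 192.168.255.255)
Public (not in any RFC 1918 range)


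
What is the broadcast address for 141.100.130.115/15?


Network: 141.100.0.0/15
Host bits = 17
Set all host bits to 1:
Broadcast: 141.101.255.255


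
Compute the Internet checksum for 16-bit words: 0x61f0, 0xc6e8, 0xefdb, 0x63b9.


Sum all words (with carry folding):
+ 0x61f0 = 0x61f0
+ 0xc6e8 = 0x28d9
+ 0xefdb = 0x18b5
+ 0x63b9 = 0x7c6e
One's complement: ~0x7c6e
Checksum = 0x8391


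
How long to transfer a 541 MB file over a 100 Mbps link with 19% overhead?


Effective throughput = 100 * (1 - 19/100) = 81 Mbps
File size in Mb = 541 * 8 = 4328 Mb
Time = 4328 / 81
Time = 53.4321 seconds


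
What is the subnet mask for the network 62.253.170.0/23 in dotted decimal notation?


/23 means 23 network bits, 9 host bits
Binary: 11111111111111111111111000000000
Mask: 255.255.254.0


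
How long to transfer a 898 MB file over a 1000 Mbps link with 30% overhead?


Effective throughput = 1000 * (1 - 30/100) = 700 Mbps
File size in Mb = 898 * 8 = 7184 Mb
Time = 7184 / 700
Time = 10.2629 seconds


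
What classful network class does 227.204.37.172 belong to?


First octet: 227
Binary: 11100011
1110xxxx -> Class D (224-239)
Class D (multicast), default mask N/A


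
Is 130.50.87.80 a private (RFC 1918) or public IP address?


RFC 1918 private ranges:
  10.0.0.0/8 (10.0.0.0 - 10.255.255.255)
  172.16.0.0/12 (172.16.0.0 - 172.31.255.255)
  192.168.0.0/16 (192.168.0.0 - 192.168.255.255)
Public (not in any RFC 1918 range)


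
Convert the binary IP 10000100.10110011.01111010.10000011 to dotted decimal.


10000100 = 132
10110011 = 179
01111010 = 122
10000011 = 131
IP: 132.179.122.131


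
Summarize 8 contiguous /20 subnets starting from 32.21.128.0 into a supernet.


Original prefix: /20
Number of subnets: 8 = 2^3
New prefix = 20 - 3 = 17
Supernet: 32.21.128.0/17


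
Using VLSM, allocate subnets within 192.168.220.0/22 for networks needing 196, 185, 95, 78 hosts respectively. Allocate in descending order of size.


196 hosts -> /24 (254 usable): 192.168.220.0/24
185 hosts -> /24 (254 usable): 192.168.221.0/24
95 hosts -> /25 (126 usable): 192.168.222.0/25
78 hosts -> /25 (126 usable): 192.168.222.128/25
Allocation: 192.168.220.0/24 (196 hosts, 254 usable); 192.168.221.0/24 (185 hosts, 254 usable); 192.168.222.0/25 (95 hosts, 126 usable); 192.168.222.128/25 (78 hosts, 126 usable)


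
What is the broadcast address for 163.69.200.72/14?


Network: 163.68.0.0/14
Host bits = 18
Set all host bits to 1:
Broadcast: 163.71.255.255


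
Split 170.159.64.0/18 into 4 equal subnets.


New prefix = 18 + 2 = 20
Each subnet has 4096 addresses
  170.159.64.0/20
  170.159.80.0/20
  170.159.96.0/20
  170.159.112.0/20
Subnets: 170.159.64.0/20, 170.159.80.0/20, 170.159.96.0/20, 170.159.112.0/20


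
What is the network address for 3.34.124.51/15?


IP:   00000011.00100010.01111100.00110011
Mask: 11111111.11111110.00000000.00000000
AND operation:
Net:  00000011.00100010.00000000.00000000
Network: 3.34.0.0/15


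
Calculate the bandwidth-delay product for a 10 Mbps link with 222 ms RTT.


BDP = bandwidth * RTT
= 10 Mbps * 222 ms
= 10 * 1e6 * 222 / 1000 bits
= 2220000 bits
= 277500 bytes
= 270.9961 KB
BDP = 2220000 bits (277500 bytes)


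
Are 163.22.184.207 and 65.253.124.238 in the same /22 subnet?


Mask: 255.255.252.0
163.22.184.207 AND mask = 163.22.184.0
65.253.124.238 AND mask = 65.253.124.0
No, different subnets (163.22.184.0 vs 65.253.124.0)


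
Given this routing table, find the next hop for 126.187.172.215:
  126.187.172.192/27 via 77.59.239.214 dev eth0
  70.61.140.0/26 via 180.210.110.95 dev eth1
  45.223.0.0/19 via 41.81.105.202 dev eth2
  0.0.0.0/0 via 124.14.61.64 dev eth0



Longest prefix match for 126.187.172.215:
  /27 126.187.172.192: MATCH
  /26 70.61.140.0: no
  /19 45.223.0.0: no
  /0 0.0.0.0: MATCH
Selected: next-hop 77.59.239.214 via eth0 (matched /27)


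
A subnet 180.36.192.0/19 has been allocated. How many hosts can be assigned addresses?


Host bits = 32 - 19 = 13
Total addresses = 2^13 = 8192
Usable = total - 2 (network and broadcast)
Usable hosts: 8190


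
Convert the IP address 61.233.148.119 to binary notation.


61 = 00111101
233 = 11101001
148 = 10010100
119 = 01110111
Binary: 00111101.11101001.10010100.01110111


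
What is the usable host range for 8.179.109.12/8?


Network: 8.0.0.0
Broadcast: 8.255.255.255
First usable = network + 1
Last usable = broadcast - 1
Range: 8.0.0.1 to 8.255.255.254


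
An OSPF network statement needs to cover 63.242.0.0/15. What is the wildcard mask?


Subnet mask: 255.254.0.0
Wildcard = 255.255.255.255 - subnet mask
255 - 255 = 0
255 - 254 = 1
255 - 0 = 255
255 - 0 = 255
Wildcard: 0.1.255.255


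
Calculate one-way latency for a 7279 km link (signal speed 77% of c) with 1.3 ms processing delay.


Speed = 0.77 * 3e5 km/s = 231000 km/s
Propagation delay = 7279 / 231000 = 0.0315 s = 31.5108 ms
Processing delay = 1.3 ms
Total one-way latency = 32.8108 ms


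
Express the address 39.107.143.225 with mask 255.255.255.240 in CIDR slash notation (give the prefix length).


Binary: 11111111.11111111.11111111.11110000
Count leading 1s
Prefix: /28


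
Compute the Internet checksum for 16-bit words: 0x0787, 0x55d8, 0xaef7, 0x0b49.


Sum all words (with carry folding):
+ 0x0787 = 0x0787
+ 0x55d8 = 0x5d5f
+ 0xaef7 = 0x0c57
+ 0x0b49 = 0x17a0
One's complement: ~0x17a0
Checksum = 0xe85f


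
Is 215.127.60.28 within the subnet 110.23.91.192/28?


Subnet network: 110.23.91.192
Test IP AND mask: 215.127.60.16
No, 215.127.60.28 is not in 110.23.91.192/28


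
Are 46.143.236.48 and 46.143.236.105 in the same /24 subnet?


Mask: 255.255.255.0
46.143.236.48 AND mask = 46.143.236.0
46.143.236.105 AND mask = 46.143.236.0
Yes, same subnet (46.143.236.0)


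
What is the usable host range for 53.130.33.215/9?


Network: 53.128.0.0
Broadcast: 53.255.255.255
First usable = network + 1
Last usable = broadcast - 1
Range: 53.128.0.1 to 53.255.255.254


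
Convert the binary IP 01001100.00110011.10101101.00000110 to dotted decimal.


01001100 = 76
00110011 = 51
10101101 = 173
00000110 = 6
IP: 76.51.173.6


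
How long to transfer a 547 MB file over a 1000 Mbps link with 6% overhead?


Effective throughput = 1000 * (1 - 6/100) = 940 Mbps
File size in Mb = 547 * 8 = 4376 Mb
Time = 4376 / 940
Time = 4.6553 seconds


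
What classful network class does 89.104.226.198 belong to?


First octet: 89
Binary: 01011001
0xxxxxxx -> Class A (1-126)
Class A, default mask 255.0.0.0 (/8)


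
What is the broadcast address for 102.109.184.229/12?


Network: 102.96.0.0/12
Host bits = 20
Set all host bits to 1:
Broadcast: 102.111.255.255


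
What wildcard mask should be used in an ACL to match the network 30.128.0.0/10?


Subnet mask: 255.192.0.0
Wildcard = 255.255.255.255 - subnet mask
255 - 255 = 0
255 - 192 = 63
255 - 0 = 255
255 - 0 = 255
Wildcard: 0.63.255.255


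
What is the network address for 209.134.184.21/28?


IP:   11010001.10000110.10111000.00010101
Mask: 11111111.11111111.11111111.11110000
AND operation:
Net:  11010001.10000110.10111000.00010000
Network: 209.134.184.16/28


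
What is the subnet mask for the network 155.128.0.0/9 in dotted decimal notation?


/9 means 9 network bits, 23 host bits
Binary: 11111111100000000000000000000000
Mask: 255.128.0.0


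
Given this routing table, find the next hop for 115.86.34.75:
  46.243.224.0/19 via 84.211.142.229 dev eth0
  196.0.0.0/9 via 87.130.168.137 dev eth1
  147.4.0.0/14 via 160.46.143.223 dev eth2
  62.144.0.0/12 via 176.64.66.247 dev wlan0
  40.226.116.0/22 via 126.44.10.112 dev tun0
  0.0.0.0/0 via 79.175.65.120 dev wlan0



Longest prefix match for 115.86.34.75:
  /19 46.243.224.0: no
  /9 196.0.0.0: no
  /14 147.4.0.0: no
  /12 62.144.0.0: no
  /22 40.226.116.0: no
  /0 0.0.0.0: MATCH
Selected: next-hop 79.175.65.120 via wlan0 (matched /0)


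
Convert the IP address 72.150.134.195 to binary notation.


72 = 01001000
150 = 10010110
134 = 10000110
195 = 11000011
Binary: 01001000.10010110.10000110.11000011


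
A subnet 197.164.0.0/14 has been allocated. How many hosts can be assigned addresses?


Host bits = 32 - 14 = 18
Total addresses = 2^18 = 262144
Usable = total - 2 (network and broadcast)
Usable hosts: 262142


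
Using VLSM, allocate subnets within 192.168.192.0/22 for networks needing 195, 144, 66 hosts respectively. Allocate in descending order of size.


195 hosts -> /24 (254 usable): 192.168.192.0/24
144 hosts -> /24 (254 usable): 192.168.193.0/24
66 hosts -> /25 (126 usable): 192.168.194.0/25
Allocation: 192.168.192.0/24 (195 hosts, 254 usable); 192.168.193.0/24 (144 hosts, 254 usable); 192.168.194.0/25 (66 hosts, 126 usable)


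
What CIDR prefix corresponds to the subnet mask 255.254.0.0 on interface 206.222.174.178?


Binary: 11111111.11111110.00000000.00000000
Count leading 1s
Prefix: /15


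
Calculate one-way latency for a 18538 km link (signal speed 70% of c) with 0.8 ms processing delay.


Speed = 0.7 * 3e5 km/s = 210000 km/s
Propagation delay = 18538 / 210000 = 0.0883 s = 88.2762 ms
Processing delay = 0.8 ms
Total one-way latency = 89.0762 ms


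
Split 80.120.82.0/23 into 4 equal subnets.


New prefix = 23 + 2 = 25
Each subnet has 128 addresses
  80.120.82.0/25
  80.120.82.128/25
  80.120.83.0/25
  80.120.83.128/25
Subnets: 80.120.82.0/25, 80.120.82.128/25, 80.120.83.0/25, 80.120.83.128/25


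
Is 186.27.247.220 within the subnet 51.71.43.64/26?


Subnet network: 51.71.43.64
Test IP AND mask: 186.27.247.192
No, 186.27.247.220 is not in 51.71.43.64/26


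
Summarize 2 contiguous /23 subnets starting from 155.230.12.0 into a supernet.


Original prefix: /23
Number of subnets: 2 = 2^1
New prefix = 23 - 1 = 22
Supernet: 155.230.12.0/22


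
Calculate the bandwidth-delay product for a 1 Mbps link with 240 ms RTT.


BDP = bandwidth * RTT
= 1 Mbps * 240 ms
= 1 * 1e6 * 240 / 1000 bits
= 240000 bits
= 30000 bytes
= 29.2969 KB
BDP = 240000 bits (30000 bytes)


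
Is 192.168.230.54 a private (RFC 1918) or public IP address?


RFC 1918 private ranges:
  10.0.0.0/8 (10.0.0.0 - 10.255.255.255)
  172.16.0.0/12 (172.16.0.0 - 172.31.255.255)
  192.168.0.0/16 (192.168.0.0 - 192.168.255.255)
Private (in 192.168.0.0/16)


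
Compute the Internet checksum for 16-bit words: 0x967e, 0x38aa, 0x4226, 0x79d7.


Sum all words (with carry folding):
+ 0x967e = 0x967e
+ 0x38aa = 0xcf28
+ 0x4226 = 0x114f
+ 0x79d7 = 0x8b26
One's complement: ~0x8b26
Checksum = 0x74d9


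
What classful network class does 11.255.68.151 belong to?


First octet: 11
Binary: 00001011
0xxxxxxx -> Class A (1-126)
Class A, default mask 255.0.0.0 (/8)


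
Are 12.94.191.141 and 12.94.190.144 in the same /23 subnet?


Mask: 255.255.254.0
12.94.191.141 AND mask = 12.94.190.0
12.94.190.144 AND mask = 12.94.190.0
Yes, same subnet (12.94.190.0)


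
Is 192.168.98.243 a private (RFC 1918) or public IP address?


RFC 1918 private ranges:
  10.0.0.0/8 (10.0.0.0 - 10.255.255.255)
  172.16.0.0/12 (172.16.0.0 - 172.31.255.255)
  192.168.0.0/16 (192.168.0.0 - 192.168.255.255)
Private (in 192.168.0.0/16)


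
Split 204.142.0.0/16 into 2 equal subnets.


New prefix = 16 + 1 = 17
Each subnet has 32768 addresses
  204.142.0.0/17
  204.142.128.0/17
Subnets: 204.142.0.0/17, 204.142.128.0/17


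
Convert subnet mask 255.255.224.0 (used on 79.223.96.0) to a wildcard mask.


Subnet mask: 255.255.224.0
Wildcard = 255.255.255.255 - subnet mask
255 - 255 = 0
255 - 255 = 0
255 - 224 = 31
255 - 0 = 255
Wildcard: 0.0.31.255


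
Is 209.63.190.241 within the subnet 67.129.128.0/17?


Subnet network: 67.129.128.0
Test IP AND mask: 209.63.128.0
No, 209.63.190.241 is not in 67.129.128.0/17


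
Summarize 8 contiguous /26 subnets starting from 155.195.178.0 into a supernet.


Original prefix: /26
Number of subnets: 8 = 2^3
New prefix = 26 - 3 = 23
Supernet: 155.195.178.0/23


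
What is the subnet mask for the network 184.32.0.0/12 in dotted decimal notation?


/12 means 12 network bits, 20 host bits
Binary: 11111111111100000000000000000000
Mask: 255.240.0.0


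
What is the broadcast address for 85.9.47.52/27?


Network: 85.9.47.32/27
Host bits = 5
Set all host bits to 1:
Broadcast: 85.9.47.63


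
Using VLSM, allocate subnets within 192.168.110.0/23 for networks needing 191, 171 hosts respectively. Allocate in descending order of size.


191 hosts -> /24 (254 usable): 192.168.110.0/24
171 hosts -> /24 (254 usable): 192.168.111.0/24
Allocation: 192.168.110.0/24 (191 hosts, 254 usable); 192.168.111.0/24 (171 hosts, 254 usable)


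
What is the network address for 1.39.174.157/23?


IP:   00000001.00100111.10101110.10011101
Mask: 11111111.11111111.11111110.00000000
AND operation:
Net:  00000001.00100111.10101110.00000000
Network: 1.39.174.0/23


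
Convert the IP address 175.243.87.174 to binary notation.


175 = 10101111
243 = 11110011
87 = 01010111
174 = 10101110
Binary: 10101111.11110011.01010111.10101110


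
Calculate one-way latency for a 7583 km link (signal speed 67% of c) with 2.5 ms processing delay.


Speed = 0.67 * 3e5 km/s = 201000 km/s
Propagation delay = 7583 / 201000 = 0.0377 s = 37.7264 ms
Processing delay = 2.5 ms
Total one-way latency = 40.2264 ms


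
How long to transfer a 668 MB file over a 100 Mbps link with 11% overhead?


Effective throughput = 100 * (1 - 11/100) = 89 Mbps
File size in Mb = 668 * 8 = 5344 Mb
Time = 5344 / 89
Time = 60.0449 seconds


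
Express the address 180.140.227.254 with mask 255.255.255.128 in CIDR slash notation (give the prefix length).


Binary: 11111111.11111111.11111111.10000000
Count leading 1s
Prefix: /25


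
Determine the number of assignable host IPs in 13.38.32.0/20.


Host bits = 32 - 20 = 12
Total addresses = 2^12 = 4096
Usable = total - 2 (network and broadcast)
Usable hosts: 4094


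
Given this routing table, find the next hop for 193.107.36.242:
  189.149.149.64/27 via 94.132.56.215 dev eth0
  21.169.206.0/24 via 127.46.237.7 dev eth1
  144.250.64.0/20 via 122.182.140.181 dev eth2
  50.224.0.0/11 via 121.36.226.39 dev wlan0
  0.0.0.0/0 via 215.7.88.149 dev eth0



Longest prefix match for 193.107.36.242:
  /27 189.149.149.64: no
  /24 21.169.206.0: no
  /20 144.250.64.0: no
  /11 50.224.0.0: no
  /0 0.0.0.0: MATCH
Selected: next-hop 215.7.88.149 via eth0 (matched /0)


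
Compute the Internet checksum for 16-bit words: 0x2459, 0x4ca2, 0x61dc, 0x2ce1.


Sum all words (with carry folding):
+ 0x2459 = 0x2459
+ 0x4ca2 = 0x70fb
+ 0x61dc = 0xd2d7
+ 0x2ce1 = 0xffb8
One's complement: ~0xffb8
Checksum = 0x0047


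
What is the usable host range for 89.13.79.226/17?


Network: 89.13.0.0
Broadcast: 89.13.127.255
First usable = network + 1
Last usable = broadcast - 1
Range: 89.13.0.1 to 89.13.127.254


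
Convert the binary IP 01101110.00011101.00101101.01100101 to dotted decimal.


01101110 = 110
00011101 = 29
00101101 = 45
01100101 = 101
IP: 110.29.45.101


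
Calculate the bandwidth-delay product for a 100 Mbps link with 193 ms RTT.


BDP = bandwidth * RTT
= 100 Mbps * 193 ms
= 100 * 1e6 * 193 / 1000 bits
= 19300000 bits
= 2412500 bytes
= 2355.957 KB
BDP = 19300000 bits (2412500 bytes)


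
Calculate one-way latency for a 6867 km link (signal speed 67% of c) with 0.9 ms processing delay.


Speed = 0.67 * 3e5 km/s = 201000 km/s
Propagation delay = 6867 / 201000 = 0.0342 s = 34.1642 ms
Processing delay = 0.9 ms
Total one-way latency = 35.0642 ms


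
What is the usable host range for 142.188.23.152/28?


Network: 142.188.23.144
Broadcast: 142.188.23.159
First usable = network + 1
Last usable = broadcast - 1
Range: 142.188.23.145 to 142.188.23.158


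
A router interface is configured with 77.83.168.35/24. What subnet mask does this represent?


/24 means 24 network bits, 8 host bits
Binary: 11111111111111111111111100000000
Mask: 255.255.255.0


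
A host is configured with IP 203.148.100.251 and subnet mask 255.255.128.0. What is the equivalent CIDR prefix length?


Binary: 11111111.11111111.10000000.00000000
Count leading 1s
Prefix: /17


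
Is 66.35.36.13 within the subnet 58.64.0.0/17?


Subnet network: 58.64.0.0
Test IP AND mask: 66.35.0.0
No, 66.35.36.13 is not in 58.64.0.0/17


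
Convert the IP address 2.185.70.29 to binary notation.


2 = 00000010
185 = 10111001
70 = 01000110
29 = 00011101
Binary: 00000010.10111001.01000110.00011101


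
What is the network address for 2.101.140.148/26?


IP:   00000010.01100101.10001100.10010100
Mask: 11111111.11111111.11111111.11000000
AND operation:
Net:  00000010.01100101.10001100.10000000
Network: 2.101.140.128/26


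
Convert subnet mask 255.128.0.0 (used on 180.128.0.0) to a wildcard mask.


Subnet mask: 255.128.0.0
Wildcard = 255.255.255.255 - subnet mask
255 - 255 = 0
255 - 128 = 127
255 - 0 = 255
255 - 0 = 255
Wildcard: 0.127.255.255


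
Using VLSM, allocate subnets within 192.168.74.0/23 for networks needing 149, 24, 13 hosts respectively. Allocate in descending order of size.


149 hosts -> /24 (254 usable): 192.168.74.0/24
24 hosts -> /27 (30 usable): 192.168.75.0/27
13 hosts -> /28 (14 usable): 192.168.75.32/28
Allocation: 192.168.74.0/24 (149 hosts, 254 usable); 192.168.75.0/27 (24 hosts, 30 usable); 192.168.75.32/28 (13 hosts, 14 usable)


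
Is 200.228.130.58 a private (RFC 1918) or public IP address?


RFC 1918 private ranges:
  10.0.0.0/8 (10.0.0.0 - 10.255.255.255)
  172.16.0.0/12 (172.16.0.0 - 172.31.255.255)
  192.168.0.0/16 (192.168.0.0 - 192.168.255.255)
Public (not in any RFC 1918 range)


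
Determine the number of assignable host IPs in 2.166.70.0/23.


Host bits = 32 - 23 = 9
Total addresses = 2^9 = 512
Usable = total - 2 (network and broadcast)
Usable hosts: 510


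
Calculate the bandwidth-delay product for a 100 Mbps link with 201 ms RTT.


BDP = bandwidth * RTT
= 100 Mbps * 201 ms
= 100 * 1e6 * 201 / 1000 bits
= 20100000 bits
= 2512500 bytes
= 2453.6133 KB
BDP = 20100000 bits (2512500 bytes)


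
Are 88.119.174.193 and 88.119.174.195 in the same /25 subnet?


Mask: 255.255.255.128
88.119.174.193 AND mask = 88.119.174.128
88.119.174.195 AND mask = 88.119.174.128
Yes, same subnet (88.119.174.128)


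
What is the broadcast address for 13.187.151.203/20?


Network: 13.187.144.0/20
Host bits = 12
Set all host bits to 1:
Broadcast: 13.187.159.255


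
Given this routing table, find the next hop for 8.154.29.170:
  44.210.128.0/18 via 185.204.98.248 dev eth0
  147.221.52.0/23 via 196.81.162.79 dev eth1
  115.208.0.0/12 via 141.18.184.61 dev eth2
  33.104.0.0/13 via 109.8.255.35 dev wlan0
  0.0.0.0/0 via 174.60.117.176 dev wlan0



Longest prefix match for 8.154.29.170:
  /18 44.210.128.0: no
  /23 147.221.52.0: no
  /12 115.208.0.0: no
  /13 33.104.0.0: no
  /0 0.0.0.0: MATCH
Selected: next-hop 174.60.117.176 via wlan0 (matched /0)
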